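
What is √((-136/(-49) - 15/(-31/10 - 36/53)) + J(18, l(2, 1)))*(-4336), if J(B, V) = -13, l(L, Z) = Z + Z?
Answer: -13008*I*√136638651/14021 ≈ -10845.0*I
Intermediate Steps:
l(L, Z) = 2*Z
√((-136/(-49) - 15/(-31/10 - 36/53)) + J(18, l(2, 1)))*(-4336) = √((-136/(-49) - 15/(-31/10 - 36/53)) - 13)*(-4336) = √((-136*(-1/49) - 15/(-31*⅒ - 36*1/53)) - 13)*(-4336) = √((136/49 - 15/(-31/10 - 36/53)) - 13)*(-4336) = √((136/49 - 15/(-2003/530)) - 13)*(-4336) = √((136/49 - 15*(-530/2003)) - 13)*(-4336) = √((136/49 + 7950/2003) - 13)*(-4336) = √(661958/98147 - 13)*(-4336) = √(-613953/98147)*(-4336) = (3*I*√136638651/14021)*(-4336) = -13008*I*√136638651/14021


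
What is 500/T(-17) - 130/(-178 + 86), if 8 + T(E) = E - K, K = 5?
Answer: -2105/138 ≈ -15.254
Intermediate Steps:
T(E) = -13 + E (T(E) = -8 + (E - 1*5) = -8 + (E - 5) = -8 + (-5 + E) = -13 + E)
500/T(-17) - 130/(-178 + 86) = 500/(-13 - 17) - 130/(-178 + 86) = 500/(-30) - 130/(-92) = 500*(-1/30) - 130*(-1/92) = -50/3 + 65/46 = -2105/138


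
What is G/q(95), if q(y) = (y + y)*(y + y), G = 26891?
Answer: 26891/36100 ≈ 0.74490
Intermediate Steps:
q(y) = 4*y² (q(y) = (2*y)*(2*y) = 4*y²)
G/q(95) = 26891/((4*95²)) = 26891/((4*9025)) = 26891/36100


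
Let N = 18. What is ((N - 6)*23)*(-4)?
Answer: -1104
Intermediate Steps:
((N - 6)*23)*(-4) = ((18 - 6)*23)*(-4) = (12*23)*(-4) = 276*(-4) = -1104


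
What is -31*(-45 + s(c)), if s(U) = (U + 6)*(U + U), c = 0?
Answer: 1395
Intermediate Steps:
s(U) = 2*U*(6 + U) (s(U) = (6 + U)*(2*U) = 2*U*(6 + U))
-31*(-45 + s(c)) = -31*(-45 + 2*0*(6 + 0)) = -31*(-45 + 2*0*6) = -31*(-45 + 0) = -31*(-45) = 1395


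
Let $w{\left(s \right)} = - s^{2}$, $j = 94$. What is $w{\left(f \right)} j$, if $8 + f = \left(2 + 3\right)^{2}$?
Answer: $-27166$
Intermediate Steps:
$f = 17$ ($f = -8 + \left(2 + 3\right)^{2} = -8 + 5^{2} = -8 + 25 = 17$)
$w{\left(f \right)} j = - 17^{2} \cdot 94 = \left(-1\right) 289 \cdot 94 = \left(-289\right) 94 = -27166$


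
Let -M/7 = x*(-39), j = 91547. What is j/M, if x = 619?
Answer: 91547/168987 ≈ 0.54174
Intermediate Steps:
M = 168987 (M = -4333*(-39) = -7*(-24141) = 168987)
j/M = 91547/168987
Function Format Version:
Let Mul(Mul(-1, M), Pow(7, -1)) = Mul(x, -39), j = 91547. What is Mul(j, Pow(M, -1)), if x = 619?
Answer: Rational(91547, 168987) ≈ 0.54174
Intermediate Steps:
M = 168987 (M = Mul(-7, Mul(619, -39)) = Mul(-7, -24141) = 168987)
Mul(j, Pow(M, -1)) = Mul(91547, Pow(168987, -1)) = Mul(91547, Rational(1, 168987)) = Rational(91547, 168987)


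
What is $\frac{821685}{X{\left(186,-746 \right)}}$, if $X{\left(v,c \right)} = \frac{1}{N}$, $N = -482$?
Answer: $-396052170$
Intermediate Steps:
$X{\left(v,c \right)} = - \frac{1}{482}$ ($X{\left(v,c \right)} = \frac{1}{-482} = - \frac{1}{482}$)
$\frac{821685}{X{\left(186,-746 \right)}} = \frac{821685}{- \frac{1}{482}} = 821685 \left(-482\right) = -396052170$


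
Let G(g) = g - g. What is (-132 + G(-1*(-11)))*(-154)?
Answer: 20328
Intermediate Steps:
G(g) = 0
(-132 + G(-1*(-11)))*(-154) = (-132 + 0)*(-154) = -132*(-154) = 20328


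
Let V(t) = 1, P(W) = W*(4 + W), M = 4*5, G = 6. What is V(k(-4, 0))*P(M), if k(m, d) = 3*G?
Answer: 480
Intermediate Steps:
M = 20
k(m, d) = 18 (k(m, d) = 3*6 = 18)
V(k(-4, 0))*P(M) = 1*(20*(4 + 20)) = 1*(20*24) = 1*480 = 480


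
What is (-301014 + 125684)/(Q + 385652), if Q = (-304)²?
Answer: -87665/239034 ≈ -0.36675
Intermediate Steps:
Q = 92416
(-301014 + 125684)/(Q + 385652) = (-301014 + 125684)/(92416 + 385652) = -175330/478068 = -175330*1/478068 = -87665/239034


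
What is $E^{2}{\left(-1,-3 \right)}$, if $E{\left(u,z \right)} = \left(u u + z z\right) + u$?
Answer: $81$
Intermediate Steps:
$E{\left(u,z \right)} = u + u^{2} + z^{2}$ ($E{\left(u,z \right)} = \left(u^{2} + z^{2}\right) + u = u + u^{2} + z^{2}$)
$E^{2}{\left(-1,-3 \right)} = \left(-1 + \left(-1\right)^{2} + \left(-3\right)^{2}\right)^{2} = \left(-1 + 1 + 9\right)^{2} = 9^{2} = 81$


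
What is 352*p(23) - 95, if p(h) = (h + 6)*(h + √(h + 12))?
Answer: 234689 + 10208*√35 ≈ 2.9508e+5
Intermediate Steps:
p(h) = (6 + h)*(h + √(12 + h))
352*p(23) - 95 = 352*(23² + 6*23 + 6*√(12 + 23) + 23*√(12 + 23)) - 95 = 352*(529 + 138 + 6*√35 + 23*√35) - 95 = 352*(667 + 29*√35) - 95 = (234784 + 10208*√35) - 95 = 234689 + 10208*√35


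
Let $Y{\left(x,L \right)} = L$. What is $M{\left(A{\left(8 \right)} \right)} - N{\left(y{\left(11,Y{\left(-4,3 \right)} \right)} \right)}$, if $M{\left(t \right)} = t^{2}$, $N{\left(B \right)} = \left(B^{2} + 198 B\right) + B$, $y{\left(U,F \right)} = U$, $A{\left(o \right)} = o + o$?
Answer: $-2054$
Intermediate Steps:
$A{\left(o \right)} = 2 o$
$N{\left(B \right)} = B^{2} + 199 B$
$M{\left(A{\left(8 \right)} \right)} - N{\left(y{\left(11,Y{\left(-4,3 \right)} \right)} \right)} = \left(2 \cdot 8\right)^{2} - 11 \left(199 + 11\right) = 16^{2} - 11 \cdot 210 = 256 - 2310 = -2054$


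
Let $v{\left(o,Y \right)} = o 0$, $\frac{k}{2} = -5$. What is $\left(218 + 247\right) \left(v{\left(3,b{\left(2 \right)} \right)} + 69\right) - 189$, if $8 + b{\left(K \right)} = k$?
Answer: $31896$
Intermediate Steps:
$k = -10$ ($k = 2 \left(-5\right) = -10$)
$b{\left(K \right)} = -18$ ($b{\left(K \right)} = -8 - 10 = -18$)
$v{\left(o,Y \right)} = 0$
$\left(218 + 247\right) \left(v{\left(3,b{\left(2 \right)} \right)} + 69\right) - 189 = \left(218 + 247\right) \left(0 + 69\right) - 189 = 465 \cdot 69 - 189 = 32085 - 189 = 31896$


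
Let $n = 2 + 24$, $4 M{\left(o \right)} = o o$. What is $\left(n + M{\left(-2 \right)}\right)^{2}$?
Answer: $729$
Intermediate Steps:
$M{\left(o \right)} = \frac{o^{2}}{4}$ ($M{\left(o \right)} = \frac{o o}{4} = \frac{o^{2}}{4}$)
$n = 26$
$\left(n + M{\left(-2 \right)}\right)^{2} = \left(26 + \frac{\left(-2\right)^{2}}{4}\right)^{2} = \left(26 + \frac{1}{4} \cdot 4\right)^{2} = \left(26 + 1\right)^{2} = 27^{2} = 729$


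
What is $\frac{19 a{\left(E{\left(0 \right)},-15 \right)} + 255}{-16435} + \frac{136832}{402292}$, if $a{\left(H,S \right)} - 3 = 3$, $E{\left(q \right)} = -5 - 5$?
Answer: $\frac{525097043}{1652917255} \approx 0.31768$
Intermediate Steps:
$E{\left(q \right)} = -10$ ($E{\left(q \right)} = -5 - 5 = -10$)
$a{\left(H,S \right)} = 6$ ($a{\left(H,S \right)} = 3 + 3 = 6$)
$\frac{19 a{\left(E{\left(0 \right)},-15 \right)} + 255}{-16435} + \frac{136832}{402292} = \frac{19 \cdot 6 + 255}{-16435} + \frac{136832}{402292} = \left(114 + 255\right) \left(- \frac{1}{16435}\right) + 136832 \cdot \frac{1}{402292} = 369 \left(- \frac{1}{16435}\right) + \frac{34208}{100573} = - \frac{369}{16435} + \frac{34208}{100573} = \frac{525097043}{1652917255}$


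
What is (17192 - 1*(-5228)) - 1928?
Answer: 20492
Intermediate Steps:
(17192 - 1*(-5228)) - 1928 = (17192 + 5228) - 1928 = 22420 - 1928 = 20492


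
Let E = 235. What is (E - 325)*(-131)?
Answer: 11790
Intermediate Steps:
(E - 325)*(-131) = (235 - 325)*(-131) = -90*(-131) = 11790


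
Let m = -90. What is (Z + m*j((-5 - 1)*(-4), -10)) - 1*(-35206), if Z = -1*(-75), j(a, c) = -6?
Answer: 35821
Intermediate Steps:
Z = 75
(Z + m*j((-5 - 1)*(-4), -10)) - 1*(-35206) = (75 - 90*(-6)) - 1*(-35206) = (75 + 540) + 35206 = 615 + 35206 = 35821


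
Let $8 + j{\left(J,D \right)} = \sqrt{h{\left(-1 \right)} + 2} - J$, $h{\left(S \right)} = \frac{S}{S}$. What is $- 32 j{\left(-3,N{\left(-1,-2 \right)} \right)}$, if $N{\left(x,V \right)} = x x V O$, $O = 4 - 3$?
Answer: $160 - 32 \sqrt{3} \approx 104.57$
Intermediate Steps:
$O = 1$ ($O = 4 - 3 = 1$)
$N{\left(x,V \right)} = V x^{2}$ ($N{\left(x,V \right)} = x x V 1 = x V x 1 = V x^{2} \cdot 1 = V x^{2}$)
$h{\left(S \right)} = 1$
$j{\left(J,D \right)} = -8 + \sqrt{3} - J$ ($j{\left(J,D \right)} = -8 - \left(J - \sqrt{1 + 2}\right) = -8 - \left(J - \sqrt{3}\right) = -8 + \sqrt{3} - J$)
$- 32 j{\left(-3,N{\left(-1,-2 \right)} \right)} = - 32 \left(-8 + \sqrt{3} - -3\right) = - 32 \left(-8 + \sqrt{3} + 3\right) = - 32 \left(-5 + \sqrt{3}\right) = 160 - 32 \sqrt{3}$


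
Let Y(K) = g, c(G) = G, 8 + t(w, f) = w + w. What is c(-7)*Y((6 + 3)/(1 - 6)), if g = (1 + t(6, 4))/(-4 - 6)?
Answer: 7/2 ≈ 3.5000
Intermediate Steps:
t(w, f) = -8 + 2*w (t(w, f) = -8 + (w + w) = -8 + 2*w)
g = -½ (g = (1 + (-8 + 2*6))/(-4 - 6) = (1 + (-8 + 12))/(-10) = (1 + 4)*(-⅒) = 5*(-⅒) = -½ ≈ -0.50000)
Y(K) = -½
c(-7)*Y((6 + 3)/(1 - 6)) = -7*(-½) = 7/2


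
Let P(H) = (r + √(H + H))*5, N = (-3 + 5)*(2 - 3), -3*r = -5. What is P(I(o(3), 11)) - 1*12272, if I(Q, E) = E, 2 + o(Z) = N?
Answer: -36791/3 + 5*√22 ≈ -12240.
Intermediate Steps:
r = 5/3 (r = -⅓*(-5) = 5/3 ≈ 1.6667)
N = -2 (N = 2*(-1) = -2)
o(Z) = -4 (o(Z) = -2 - 2 = -4)
P(H) = 25/3 + 5*√2*√H (P(H) = (5/3 + √(H + H))*5 = (5/3 + √(2*H))*5 = (5/3 + √2*√H)*5 = 25/3 + 5*√2*√H)
P(I(o(3), 11)) - 1*12272 = (25/3 + 5*√2*√11) - 1*12272 = (25/3 + 5*√22) - 12272 = -36791/3 + 5*√22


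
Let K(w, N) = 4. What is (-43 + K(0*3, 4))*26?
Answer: -1014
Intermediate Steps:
(-43 + K(0*3, 4))*26 = (-43 + 4)*26 = -39*26 = -1014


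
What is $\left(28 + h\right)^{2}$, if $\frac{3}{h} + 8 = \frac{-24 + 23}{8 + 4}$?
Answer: $\frac{7182400}{9409} \approx 763.35$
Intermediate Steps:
$h = - \frac{36}{97}$ ($h = \frac{3}{-8 + \frac{-24 + 23}{8 + 4}} = \frac{3}{-8 - \frac{1}{12}} = \frac{3}{- \frac{97}{12}} = 3 \left(- \frac{12}{97}\right) = - \frac{36}{97} \approx -0.37113$)
$\left(28 + h\right)^{2} = \left(28 - \frac{36}{97}\right)^{2} = \left(\frac{2680}{97}\right)^{2} = \frac{7182400}{9409}$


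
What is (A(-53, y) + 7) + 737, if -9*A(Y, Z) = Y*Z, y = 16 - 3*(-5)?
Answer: 8339/9 ≈ 926.56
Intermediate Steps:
y = 31 (y = 16 - 1*(-15) = 16 + 15 = 31)
A(Y, Z) = -Y*Z/9
(A(-53, y) + 7) + 737 = (-1/9*(-53)*31 + 7) + 737 = (1643/9 + 7) + 737 = 1706/9 + 737 = 8339/9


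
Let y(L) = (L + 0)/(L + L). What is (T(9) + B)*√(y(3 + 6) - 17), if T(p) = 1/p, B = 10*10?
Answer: 901*I*√66/18 ≈ 406.65*I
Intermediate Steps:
y(L) = ½ (y(L) = L/((2*L)) = L*(1/(2*L)) = ½)
B = 100
(T(9) + B)*√(y(3 + 6) - 17) = (1/9 + 100)*√(½ - 17) = (⅑ + 100)*√(-33/2) = 901*(I*√66/2)/9 = 901*I*√66/18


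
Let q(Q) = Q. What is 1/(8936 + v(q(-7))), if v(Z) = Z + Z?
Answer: 1/8922 ≈ 0.00011208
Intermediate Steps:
v(Z) = 2*Z
1/(8936 + v(q(-7))) = 1/(8936 + 2*(-7)) = 1/(8936 - 14) = 1/8922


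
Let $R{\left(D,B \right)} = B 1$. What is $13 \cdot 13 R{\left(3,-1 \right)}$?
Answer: $-169$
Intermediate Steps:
$R{\left(D,B \right)} = B$
$13 \cdot 13 R{\left(3,-1 \right)} = 13 \cdot 13 \left(-1\right) = 169 \left(-1\right) = -169$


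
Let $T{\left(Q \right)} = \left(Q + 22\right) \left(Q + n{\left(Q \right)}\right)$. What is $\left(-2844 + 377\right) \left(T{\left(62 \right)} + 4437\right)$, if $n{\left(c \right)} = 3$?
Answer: $-24415899$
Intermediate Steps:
$T{\left(Q \right)} = \left(3 + Q\right) \left(22 + Q\right)$ ($T{\left(Q \right)} = \left(Q + 22\right) \left(Q + 3\right) = \left(22 + Q\right) \left(3 + Q\right) = \left(3 + Q\right) \left(22 + Q\right)$)
$\left(-2844 + 377\right) \left(T{\left(62 \right)} + 4437\right) = \left(-2844 + 377\right) \left(\left(66 + 62^{2} + 25 \cdot 62\right) + 4437\right) = - 2467 \left(\left(66 + 3844 + 1550\right) + 4437\right) = - 2467 \left(5460 + 4437\right) = \left(-2467\right) 9897 = -24415899$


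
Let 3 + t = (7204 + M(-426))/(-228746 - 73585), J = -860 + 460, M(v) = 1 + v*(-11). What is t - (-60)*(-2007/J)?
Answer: 1801957271/6046620 ≈ 298.01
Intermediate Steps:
M(v) = 1 - 11*v
J = -400
t = -918884/302331 (t = -3 + (7204 + (1 - 11*(-426)))/(-228746 - 73585) = -3 + (7204 + (1 + 4686))/(-302331) = -3 + (7204 + 4687)*(-1/302331) = -3 + 11891*(-1/302331) = -3 - 11891/302331 = -918884/302331 ≈ -3.0393)
t - (-60)*(-2007/J) = -918884/302331 - (-60)*(-2007/(-400)) = -918884/302331 - (-60)*(-2007*(-1/400)) = -918884/302331 - (-60)*2007/400 = -918884/302331 - 1*(-6021/20) = -918884/302331 + 6021/20 = 1801957271/6046620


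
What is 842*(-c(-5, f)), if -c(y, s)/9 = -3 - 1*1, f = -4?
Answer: -30312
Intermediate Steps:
c(y, s) = 36 (c(y, s) = -9*(-3 - 1*1) = -9*(-3 - 1) = -9*(-4) = 36)
842*(-c(-5, f)) = 842*(-1*36) = 842*(-36) = -30312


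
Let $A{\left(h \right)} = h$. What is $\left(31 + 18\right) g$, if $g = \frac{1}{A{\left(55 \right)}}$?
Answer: $\frac{49}{55} \approx 0.89091$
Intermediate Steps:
$g = \frac{1}{55} \approx 0.018182$
$\left(31 + 18\right) g = \left(31 + 18\right) \frac{1}{55} = 49 \cdot \frac{1}{55} = \frac{49}{55}$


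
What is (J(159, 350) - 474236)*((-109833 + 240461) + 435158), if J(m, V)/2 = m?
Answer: -268136169548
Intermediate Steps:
J(m, V) = 2*m
(J(159, 350) - 474236)*((-109833 + 240461) + 435158) = (2*159 - 474236)*((-109833 + 240461) + 435158) = (318 - 474236)*(130628 + 435158) = -473918*565786 = -268136169548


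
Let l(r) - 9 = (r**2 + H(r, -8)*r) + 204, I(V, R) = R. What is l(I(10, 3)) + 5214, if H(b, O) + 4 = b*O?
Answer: 5352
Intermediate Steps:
H(b, O) = -4 + O*b (H(b, O) = -4 + b*O = -4 + O*b)
l(r) = 213 + r**2 + r*(-4 - 8*r) (l(r) = 9 + ((r**2 + (-4 - 8*r)*r) + 204) = 9 + ((r**2 + r*(-4 - 8*r)) + 204) = 9 + (204 + r**2 + r*(-4 - 8*r)) = 213 + r**2 + r*(-4 - 8*r))
l(I(10, 3)) + 5214 = (213 - 7*3**2 - 4*3) + 5214 = (213 - 7*9 - 12) + 5214 = (213 - 63 - 12) + 5214 = 138 + 5214 = 5352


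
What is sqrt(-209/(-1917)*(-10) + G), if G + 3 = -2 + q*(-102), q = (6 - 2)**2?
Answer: I*sqrt(668866647)/639 ≈ 40.473*I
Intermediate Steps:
q = 16 (q = 4**2 = 16)
G = -1637 (G = -3 + (-2 + 16*(-102)) = -3 + (-2 - 1632) = -3 - 1634 = -1637)
sqrt(-209/(-1917)*(-10) + G) = sqrt(-209/(-1917)*(-10) - 1637) = sqrt(-209*(-1/1917)*(-10) - 1637) = sqrt((209/1917)*(-10) - 1637) = sqrt(-2090/1917 - 1637) = sqrt(-3140219/1917) = I*sqrt(668866647)/639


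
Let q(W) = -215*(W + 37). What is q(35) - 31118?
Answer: -46598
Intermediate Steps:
q(W) = -7955 - 215*W (q(W) = -215*(37 + W) = -7955 - 215*W)
q(35) - 31118 = (-7955 - 215*35) - 31118 = (-7955 - 7525) - 31118 = -15480 - 31118 = -46598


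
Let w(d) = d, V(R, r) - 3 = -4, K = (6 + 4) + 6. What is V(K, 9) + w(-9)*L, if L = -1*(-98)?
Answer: -883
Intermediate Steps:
K = 16 (K = 10 + 6 = 16)
V(R, r) = -1 (V(R, r) = 3 - 4 = -1)
L = 98
V(K, 9) + w(-9)*L = -1 - 9*98 = -1 - 882 = -883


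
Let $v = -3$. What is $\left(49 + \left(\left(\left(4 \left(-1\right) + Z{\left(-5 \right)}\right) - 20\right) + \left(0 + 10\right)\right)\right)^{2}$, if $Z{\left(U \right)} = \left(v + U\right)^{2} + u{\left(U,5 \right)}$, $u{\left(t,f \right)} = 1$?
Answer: $10000$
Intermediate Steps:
$Z{\left(U \right)} = 1 + \left(-3 + U\right)^{2}$ ($Z{\left(U \right)} = \left(-3 + U\right)^{2} + 1 = 1 + \left(-3 + U\right)^{2}$)
$\left(49 + \left(\left(\left(4 \left(-1\right) + Z{\left(-5 \right)}\right) - 20\right) + \left(0 + 10\right)\right)\right)^{2} = \left(49 + \left(\left(\left(4 \left(-1\right) + \left(1 + \left(-3 - 5\right)^{2}\right)\right) - 20\right) + \left(0 + 10\right)\right)\right)^{2} = \left(49 + \left(\left(\left(-4 + \left(1 + \left(-8\right)^{2}\right)\right) - 20\right) + 10\right)\right)^{2} = \left(49 + \left(\left(\left(-4 + \left(1 + 64\right)\right) - 20\right) + 10\right)\right)^{2} = \left(49 + \left(\left(\left(-4 + 65\right) - 20\right) + 10\right)\right)^{2} = \left(49 + \left(\left(61 - 20\right) + 10\right)\right)^{2} = \left(49 + \left(41 + 10\right)\right)^{2} = \left(49 + 51\right)^{2} = 100^{2} = 10000$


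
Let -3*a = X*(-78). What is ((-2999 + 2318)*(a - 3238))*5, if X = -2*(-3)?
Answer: 10494210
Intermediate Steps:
X = 6
a = 156 (a = -2*(-78) = -⅓*(-468) = 156)
((-2999 + 2318)*(a - 3238))*5 = ((-2999 + 2318)*(156 - 3238))*5 = -681*(-3082)*5 = 2098842*5 = 10494210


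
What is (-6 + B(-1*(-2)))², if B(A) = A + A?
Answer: 4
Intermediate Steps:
B(A) = 2*A
(-6 + B(-1*(-2)))² = (-6 + 2*(-1*(-2)))² = (-6 + 2*2)² = (-6 + 4)² = (-2)² = 4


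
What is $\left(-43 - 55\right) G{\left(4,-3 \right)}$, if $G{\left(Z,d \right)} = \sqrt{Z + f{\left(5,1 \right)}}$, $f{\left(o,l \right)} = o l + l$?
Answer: $- 98 \sqrt{10} \approx -309.9$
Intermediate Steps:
$f{\left(o,l \right)} = l + l o$ ($f{\left(o,l \right)} = l o + l = l + l o$)
$G{\left(Z,d \right)} = \sqrt{6 + Z}$ ($G{\left(Z,d \right)} = \sqrt{Z + 1 \left(1 + 5\right)} = \sqrt{Z + 1 \cdot 6} = \sqrt{Z + 6} = \sqrt{6 + Z}$)
$\left(-43 - 55\right) G{\left(4,-3 \right)} = \left(-43 - 55\right) \sqrt{6 + 4} = - 98 \sqrt{10}$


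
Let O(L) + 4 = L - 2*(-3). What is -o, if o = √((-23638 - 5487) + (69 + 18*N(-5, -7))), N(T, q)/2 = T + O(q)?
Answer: -2*I*√7354 ≈ -171.51*I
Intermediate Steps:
O(L) = 2 + L (O(L) = -4 + (L - 2*(-3)) = -4 + (L + 6) = -4 + (6 + L) = 2 + L)
N(T, q) = 4 + 2*T + 2*q (N(T, q) = 2*(T + (2 + q)) = 2*(2 + T + q) = 4 + 2*T + 2*q)
o = 2*I*√7354 (o = √((-23638 - 5487) + (69 + 18*(4 + 2*(-5) + 2*(-7)))) = √(-29125 + (69 + 18*(4 - 10 - 14))) = √(-29125 + (69 + 18*(-20))) = √(-29125 + (69 - 360)) = √(-29125 - 291) = √(-29416) = 2*I*√7354 ≈ 171.51*I)
-o = -2*I*√7354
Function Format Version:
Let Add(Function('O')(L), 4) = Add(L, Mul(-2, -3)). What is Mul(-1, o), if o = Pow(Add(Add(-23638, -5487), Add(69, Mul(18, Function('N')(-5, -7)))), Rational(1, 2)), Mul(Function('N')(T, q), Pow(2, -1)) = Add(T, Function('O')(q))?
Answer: Mul(-2, I, Pow(7354, Rational(1, 2))) ≈ Mul(-171.51, I)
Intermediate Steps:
Function('O')(L) = Add(2, L) (Function('O')(L) = Add(-4, Add(L, Mul(-2, -3))) = Add(-4, Add(L, 6)) = Add(-4, Add(6, L)) = Add(2, L))
Function('N')(T, q) = Add(4, Mul(2, T), Mul(2, q)) (Function('N')(T, q) = Mul(2, Add(T, Add(2, q))) = Mul(2, Add(2, T, q)) = Add(4, Mul(2, T), Mul(2, q)))
o = Mul(2, I, Pow(7354, Rational(1, 2))) (o = Pow(Add(Add(-23638, -5487), Add(69, Mul(18, Add(4, Mul(2, -5), Mul(2, -7))))), Rational(1, 2)) = Pow(Add(-29125, Add(69, Mul(18, Add(4, -10, -14)))), Rational(1, 2)) = Pow(Add(-29125, Add(69, Mul(18, -20))), Rational(1, 2)) = Pow(Add(-29125, Add(69, -360)), Rational(1, 2)) = Pow(Add(-29125, -291), Rational(1, 2)) = Pow(-29416, Rational(1, 2)) = Mul(2, I, Pow(7354, Rational(1, 2))) ≈ Mul(171.51, I))
Mul(-1, o) = Mul(-1, Mul(2, I, Pow(7354, Rational(1, 2)))) = Mul(-2, I, Pow(7354, Rational(1, 2)))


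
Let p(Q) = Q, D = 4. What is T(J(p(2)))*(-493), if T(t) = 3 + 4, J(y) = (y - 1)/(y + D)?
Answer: -3451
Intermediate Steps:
J(y) = (-1 + y)/(4 + y) (J(y) = (y - 1)/(y + 4) = (-1 + y)/(4 + y))
T(t) = 7
T(J(p(2)))*(-493) = 7*(-493) = -3451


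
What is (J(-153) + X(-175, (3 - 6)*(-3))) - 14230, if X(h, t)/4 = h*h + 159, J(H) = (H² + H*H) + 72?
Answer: 155796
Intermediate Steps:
J(H) = 72 + 2*H² (J(H) = (H² + H²) + 72 = 2*H² + 72 = 72 + 2*H²)
X(h, t) = 636 + 4*h² (X(h, t) = 4*(h*h + 159) = 4*(h² + 159) = 4*(159 + h²) = 636 + 4*h²)
(J(-153) + X(-175, (3 - 6)*(-3))) - 14230 = ((72 + 2*(-153)²) + (636 + 4*(-175)²)) - 14230 = ((72 + 2*23409) + (636 + 4*30625)) - 14230 = ((72 + 46818) + (636 + 122500)) - 14230 = (46890 + 123136) - 14230 = 170026 - 14230 = 155796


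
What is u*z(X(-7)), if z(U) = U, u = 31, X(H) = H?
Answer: -217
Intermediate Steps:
u*z(X(-7)) = 31*(-7) = -217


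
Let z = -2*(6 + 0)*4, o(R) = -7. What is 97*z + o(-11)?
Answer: -4663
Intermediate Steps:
z = -48 (z = -2*6*4 = -12*4 = -48)
97*z + o(-11) = 97*(-48) - 7 = -4656 - 7 = -4663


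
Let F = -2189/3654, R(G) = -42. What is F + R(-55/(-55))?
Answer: -155657/3654 ≈ -42.599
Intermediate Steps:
F = -2189/3654 (F = -2189*1/3654 = -2189/3654 ≈ -0.59907)
F + R(-55/(-55)) = -2189/3654 - 42 = -155657/3654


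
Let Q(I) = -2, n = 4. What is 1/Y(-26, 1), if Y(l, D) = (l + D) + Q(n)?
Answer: -1/27 ≈ -0.037037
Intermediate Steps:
Y(l, D) = -2 + D + l (Y(l, D) = (l + D) - 2 = (D + l) - 2 = -2 + D + l)
1/Y(-26, 1) = 1/(-2 + 1 - 26) = 1/(-27) = -1/27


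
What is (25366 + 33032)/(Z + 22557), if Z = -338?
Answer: 58398/22219 ≈ 2.6283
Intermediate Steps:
(25366 + 33032)/(Z + 22557) = (25366 + 33032)/(-338 + 22557) = 58398/22219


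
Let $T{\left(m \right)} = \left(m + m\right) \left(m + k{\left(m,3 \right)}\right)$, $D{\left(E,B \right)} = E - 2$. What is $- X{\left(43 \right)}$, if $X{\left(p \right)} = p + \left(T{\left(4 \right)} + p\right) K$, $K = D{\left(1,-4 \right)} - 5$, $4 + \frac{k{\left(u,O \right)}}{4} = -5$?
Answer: $-1321$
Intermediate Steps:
$k{\left(u,O \right)} = -36$ ($k{\left(u,O \right)} = -16 + 4 \left(-5\right) = -16 - 20 = -36$)
$D{\left(E,B \right)} = -2 + E$ ($D{\left(E,B \right)} = E - 2 = -2 + E$)
$T{\left(m \right)} = 2 m \left(-36 + m\right)$ ($T{\left(m \right)} = \left(m + m\right) \left(m - 36\right) = 2 m \left(-36 + m\right)$)
$K = -6$ ($K = \left(-2 + 1\right) - 5 = -1 - 5 = -6$)
$X{\left(p \right)} = 1536 - 5 p$ ($X{\left(p \right)} = p + \left(2 \cdot 4 \left(-36 + 4\right) + p\right) \left(-6\right) = p + \left(2 \cdot 4 \left(-32\right) + p\right) \left(-6\right) = p + \left(-256 + p\right) \left(-6\right) = p - \left(-1536 + 6 p\right) = 1536 - 5 p$)
$- X{\left(43 \right)} = - (1536 - 215) = \left(-1\right) 1321 = -1321$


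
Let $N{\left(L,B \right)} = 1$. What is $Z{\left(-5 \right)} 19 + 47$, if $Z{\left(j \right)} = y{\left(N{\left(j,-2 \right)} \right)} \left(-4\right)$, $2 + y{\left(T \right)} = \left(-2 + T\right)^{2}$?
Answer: $123$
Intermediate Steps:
$y{\left(T \right)} = -2 + \left(-2 + T\right)^{2}$
$Z{\left(j \right)} = 4$ ($Z{\left(j \right)} = \left(-2 + \left(-2 + 1\right)^{2}\right) \left(-4\right) = \left(-2 + \left(-1\right)^{2}\right) \left(-4\right) = \left(-2 + 1\right) \left(-4\right) = \left(-1\right) \left(-4\right) = 4$)
$Z{\left(-5 \right)} 19 + 47 = 4 \cdot 19 + 47 = 76 + 47 = 123$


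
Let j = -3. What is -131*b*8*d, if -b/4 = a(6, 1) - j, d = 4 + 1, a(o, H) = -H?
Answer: 41920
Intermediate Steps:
d = 5
b = -8 (b = -4*(-1*1 - 1*(-3)) = -4*(-1 + 3) = -4*2 = -8)
-131*b*8*d = -131*(-8*8)*5 = -(-8384)*5 = -131*(-320) = 41920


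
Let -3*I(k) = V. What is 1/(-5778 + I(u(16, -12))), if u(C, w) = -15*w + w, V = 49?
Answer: -3/17383 ≈ -0.00017258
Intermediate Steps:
u(C, w) = -14*w
I(k) = -49/3 (I(k) = -1/3*49 = -49/3)
1/(-5778 + I(u(16, -12))) = 1/(-5778 - 49/3) = 1/(-17383/3) = -3/17383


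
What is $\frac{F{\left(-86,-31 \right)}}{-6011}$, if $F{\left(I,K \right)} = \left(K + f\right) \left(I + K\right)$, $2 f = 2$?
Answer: $- \frac{3510}{6011} \approx -0.58393$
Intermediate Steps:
$f = 1$ ($f = \frac{1}{2} \cdot 2 = 1$)
$F{\left(I,K \right)} = \left(1 + K\right) \left(I + K\right)$ ($F{\left(I,K \right)} = \left(K + 1\right) \left(I + K\right) = \left(1 + K\right) \left(I + K\right)$)
$\frac{F{\left(-86,-31 \right)}}{-6011} = \frac{-86 - 31 + \left(-31\right)^{2} - -2666}{-6011} = \left(-86 - 31 + 961 + 2666\right) \left(- \frac{1}{6011}\right) = 3510 \left(- \frac{1}{6011}\right) = - \frac{3510}{6011}$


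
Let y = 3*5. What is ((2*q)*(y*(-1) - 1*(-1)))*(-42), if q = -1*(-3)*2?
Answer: 7056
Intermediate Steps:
q = 6 (q = 3*2 = 6)
y = 15
((2*q)*(y*(-1) - 1*(-1)))*(-42) = ((2*6)*(15*(-1) - 1*(-1)))*(-42) = (12*(-15 + 1))*(-42) = (12*(-14))*(-42) = -168*(-42) = 7056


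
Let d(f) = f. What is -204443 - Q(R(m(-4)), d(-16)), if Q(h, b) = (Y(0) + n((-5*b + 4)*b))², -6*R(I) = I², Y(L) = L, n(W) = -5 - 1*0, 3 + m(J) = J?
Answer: -204468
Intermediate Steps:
m(J) = -3 + J
n(W) = -5 (n(W) = -5 + 0 = -5)
R(I) = -I²/6
Q(h, b) = 25 (Q(h, b) = (0 - 5)² = (-5)² = 25)
-204443 - Q(R(m(-4)), d(-16)) = -204443 - 1*25 = -204443 - 25 = -204468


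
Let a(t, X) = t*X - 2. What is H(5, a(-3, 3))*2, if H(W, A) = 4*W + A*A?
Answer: 282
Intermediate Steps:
a(t, X) = -2 + X*t (a(t, X) = X*t - 2 = -2 + X*t)
H(W, A) = A² + 4*W (H(W, A) = 4*W + A² = A² + 4*W)
H(5, a(-3, 3))*2 = ((-2 + 3*(-3))² + 4*5)*2 = ((-2 - 9)² + 20)*2 = ((-11)² + 20)*2 = (121 + 20)*2 = 141*2 = 282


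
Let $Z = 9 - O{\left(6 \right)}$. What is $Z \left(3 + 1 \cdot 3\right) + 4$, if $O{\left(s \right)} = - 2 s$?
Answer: $130$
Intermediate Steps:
$Z = 21$ ($Z = 9 - \left(-2\right) 6 = 9 - -12 = 9 + 12 = 21$)
$Z \left(3 + 1 \cdot 3\right) + 4 = 21 \left(3 + 1 \cdot 3\right) + 4 = 21 \left(3 + 3\right) + 4 = 21 \cdot 6 + 4 = 126 + 4 = 130$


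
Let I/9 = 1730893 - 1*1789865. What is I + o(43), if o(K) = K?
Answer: -530705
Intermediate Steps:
I = -530748 (I = 9*(1730893 - 1*1789865) = 9*(1730893 - 1789865) = 9*(-58972) = -530748)
I + o(43) = -530748 + 43 = -530705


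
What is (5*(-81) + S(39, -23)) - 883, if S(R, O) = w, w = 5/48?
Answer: -61819/48 ≈ -1287.9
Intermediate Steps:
w = 5/48 (w = 5*(1/48) = 5/48 ≈ 0.10417)
S(R, O) = 5/48
(5*(-81) + S(39, -23)) - 883 = (5*(-81) + 5/48) - 883 = (-405 + 5/48) - 883 = -19435/48 - 883 = -61819/48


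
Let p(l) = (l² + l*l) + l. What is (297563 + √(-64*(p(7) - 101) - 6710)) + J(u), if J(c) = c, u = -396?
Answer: 297167 + 9*I*√86 ≈ 2.9717e+5 + 83.463*I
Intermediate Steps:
p(l) = l + 2*l² (p(l) = (l² + l²) + l = 2*l² + l = l + 2*l²)
(297563 + √(-64*(p(7) - 101) - 6710)) + J(u) = (297563 + √(-64*(7*(1 + 2*7) - 101) - 6710)) - 396 = (297563 + √(-64*(7*(1 + 14) - 101) - 6710)) - 396 = (297563 + √(-64*(7*15 - 101) - 6710)) - 396 = (297563 + √(-64*(105 - 101) - 6710)) - 396 = (297563 + √(-64*4 - 6710)) - 396 = (297563 + √(-256 - 6710)) - 396 = (297563 + √(-6966)) - 396 = (297563 + 9*I*√86) - 396 = 297167 + 9*I*√86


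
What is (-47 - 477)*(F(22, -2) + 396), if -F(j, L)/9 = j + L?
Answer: -113184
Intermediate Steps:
F(j, L) = -9*L - 9*j (F(j, L) = -9*(j + L) = -9*(L + j) = -9*L - 9*j)
(-47 - 477)*(F(22, -2) + 396) = (-47 - 477)*((-9*(-2) - 9*22) + 396) = -524*((18 - 198) + 396) = -524*(-180 + 396) = -524*216 = -113184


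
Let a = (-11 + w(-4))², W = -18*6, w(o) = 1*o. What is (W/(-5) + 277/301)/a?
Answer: 33893/338625 ≈ 0.10009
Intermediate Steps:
w(o) = o
W = -108
a = 225 (a = (-11 - 4)² = (-15)² = 225)
(W/(-5) + 277/301)/a = (-108/(-5) + 277/301)/225 = (-108*(-⅕) + 277*(1/301))*(1/225) = (108/5 + 277/301)*(1/225) = (33893/1505)*(1/225) = 33893/338625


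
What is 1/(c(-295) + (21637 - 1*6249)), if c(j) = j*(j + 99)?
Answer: 1/73208 ≈ 1.3660e-5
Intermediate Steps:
c(j) = j*(99 + j)
1/(c(-295) + (21637 - 1*6249)) = 1/(-295*(99 - 295) + (21637 - 1*6249)) = 1/(-295*(-196) + (21637 - 6249)) = 1/(57820 + 15388) = 1/73208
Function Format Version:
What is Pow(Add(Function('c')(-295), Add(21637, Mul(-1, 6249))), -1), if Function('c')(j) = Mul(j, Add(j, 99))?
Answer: Rational(1, 73208) ≈ 1.3660e-5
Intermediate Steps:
Function('c')(j) = Mul(j, Add(99, j))
Pow(Add(Function('c')(-295), Add(21637, Mul(-1, 6249))), -1) = Pow(Add(Mul(-295, Add(99, -295)), Add(21637, Mul(-1, 6249))), -1) = Pow(Add(Mul(-295, -196), Add(21637, -6249)), -1) = Pow(Add(57820, 15388), -1) = Pow(73208, -1) = Rational(1, 73208)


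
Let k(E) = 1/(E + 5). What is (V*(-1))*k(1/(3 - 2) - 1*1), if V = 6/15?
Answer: -2/25 ≈ -0.080000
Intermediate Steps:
V = 2/5 (V = 6*(1/15) = 2/5 ≈ 0.40000)
k(E) = 1/(5 + E)
(V*(-1))*k(1/(3 - 2) - 1*1) = ((2/5)*(-1))/(5 + (1/(3 - 2) - 1*1)) = -2/(5*(5 + (1/1 - 1))) = -2/(5*(5 + (1 - 1))) = -2/(5*(5 + 0)) = -2/5/5 = -2/5*1/5 = -2/25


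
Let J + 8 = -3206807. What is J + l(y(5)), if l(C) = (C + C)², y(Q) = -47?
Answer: -3197979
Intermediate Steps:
J = -3206815 (J = -8 - 3206807 = -3206815)
l(C) = 4*C² (l(C) = (2*C)² = 4*C²)
J + l(y(5)) = -3206815 + 4*(-47)² = -3206815 + 4*2209 = -3206815 + 8836 = -3197979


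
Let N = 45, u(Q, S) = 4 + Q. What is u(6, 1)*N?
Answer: 450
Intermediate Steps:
u(6, 1)*N = (4 + 6)*45 = 10*45 = 450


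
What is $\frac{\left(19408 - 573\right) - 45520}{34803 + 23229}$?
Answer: $- \frac{2965}{6448} \approx -0.45983$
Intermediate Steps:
$\frac{\left(19408 - 573\right) - 45520}{34803 + 23229} = \frac{\left(19408 - 573\right) - 45520}{58032} = \left(18835 - 45520\right) \frac{1}{58032} = \left(-26685\right) \frac{1}{58032} = - \frac{2965}{6448}$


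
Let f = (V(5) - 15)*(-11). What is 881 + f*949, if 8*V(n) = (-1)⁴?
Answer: 1249289/8 ≈ 1.5616e+5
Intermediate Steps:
V(n) = ⅛ (V(n) = (⅛)*(-1)⁴ = (⅛)*1 = ⅛)
f = 1309/8 (f = (⅛ - 15)*(-11) = -119/8*(-11) = 1309/8 ≈ 163.63)
881 + f*949 = 881 + (1309/8)*949 = 881 + 1242241/8 = 1249289/8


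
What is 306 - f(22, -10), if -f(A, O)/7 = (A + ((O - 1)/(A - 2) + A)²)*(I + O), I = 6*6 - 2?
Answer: 4064961/50 ≈ 81299.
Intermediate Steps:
I = 34 (I = 36 - 2 = 34)
f(A, O) = -7*(34 + O)*(A + (A + (-1 + O)/(-2 + A))²) (f(A, O) = -7*(A + ((O - 1)/(A - 2) + A)²)*(34 + O) = -7*(A + ((-1 + O)/(-2 + A) + A)²)*(34 + O) = -7*(A + (A + (-1 + O)/(-2 + A))²)*(34 + O) = -7*(34 + O)*(A + (A + (-1 + O)/(-2 + A))²))
306 - f(22, -10) = 306 - 7*(-34*(-1 - 10 + 22² - 2*22)² - 1*(-10)*(-1 - 10 + 22² - 2*22)² - 1*22*(-2 + 22)²*(34 - 10))/(-2 + 22)² = 306 - 7*(-34*(-1 - 10 + 484 - 44)² - 1*(-10)*(-1 - 10 + 484 - 44)² - 1*22*20²*24)/20² = 306 - 7*(-34*429² - 1*(-10)*429² - 1*22*400*24)/400 = 306 - 7*(-34*184041 - 1*(-10)*184041 - 211200)/400 = 306 - 7*(-6257394 + 1840410 - 211200)/400 = 306 - 7*(-4628184)/400 = 306 - 1*(-4049661/50) = 306 + 4049661/50 = 4064961/50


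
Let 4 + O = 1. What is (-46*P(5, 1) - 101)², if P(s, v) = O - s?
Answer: 71289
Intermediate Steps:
O = -3 (O = -4 + 1 = -3)
P(s, v) = -3 - s
(-46*P(5, 1) - 101)² = (-46*(-3 - 1*5) - 101)² = (-46*(-3 - 5) - 101)² = (-46*(-8) - 101)² = (368 - 101)² = 267² = 71289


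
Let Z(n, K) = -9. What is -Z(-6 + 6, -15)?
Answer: 9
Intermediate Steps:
-Z(-6 + 6, -15) = -1*(-9) = 9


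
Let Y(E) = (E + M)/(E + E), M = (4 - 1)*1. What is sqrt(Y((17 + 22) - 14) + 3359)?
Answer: sqrt(83989)/5 ≈ 57.962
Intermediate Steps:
M = 3 (M = 3*1 = 3)
Y(E) = (3 + E)/(2*E) (Y(E) = (E + 3)/(E + E) = (3 + E)/((2*E)) = (3 + E)*(1/(2*E)) = (3 + E)/(2*E))
sqrt(Y((17 + 22) - 14) + 3359) = sqrt((3 + ((17 + 22) - 14))/(2*((17 + 22) - 14)) + 3359) = sqrt((3 + (39 - 14))/(2*(39 - 14)) + 3359) = sqrt((1/2)*(3 + 25)/25 + 3359) = sqrt((1/2)*(1/25)*28 + 3359) = sqrt(14/25 + 3359) = sqrt(83989/25) = sqrt(83989)/5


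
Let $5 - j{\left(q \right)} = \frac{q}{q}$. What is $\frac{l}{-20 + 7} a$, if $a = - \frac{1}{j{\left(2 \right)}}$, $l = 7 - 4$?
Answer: $\frac{3}{52} \approx 0.057692$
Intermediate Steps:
$l = 3$
$j{\left(q \right)} = 4$ ($j{\left(q \right)} = 5 - \frac{q}{q} = 5 - 1 = 4$)
$a = - \frac{1}{4} \approx -0.25$
$\frac{l}{-20 + 7} a = \frac{3}{-20 + 7} \left(- \frac{1}{4}\right) = \frac{3}{-13} \left(- \frac{1}{4}\right) = 3 \left(- \frac{1}{13}\right) \left(- \frac{1}{4}\right) = \left(- \frac{3}{13}\right) \left(- \frac{1}{4}\right) = \frac{3}{52}$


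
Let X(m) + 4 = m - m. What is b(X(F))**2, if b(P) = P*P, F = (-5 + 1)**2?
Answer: 256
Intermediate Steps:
F = 16 (F = (-4)**2 = 16)
X(m) = -4 (X(m) = -4 + (m - m) = -4 + 0 = -4)
b(P) = P**2
b(X(F))**2 = ((-4)**2)**2 = 16**2 = 256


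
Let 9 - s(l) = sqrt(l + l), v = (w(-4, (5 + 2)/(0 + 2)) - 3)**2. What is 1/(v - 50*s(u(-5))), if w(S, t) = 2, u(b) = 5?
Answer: -449/176601 - 50*sqrt(10)/176601 ≈ -0.0034378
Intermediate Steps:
v = 1 (v = (2 - 3)**2 = (-1)**2 = 1)
s(l) = 9 - sqrt(2)*sqrt(l) (s(l) = 9 - sqrt(l + l) = 9 - sqrt(2*l) = 9 - sqrt(2)*sqrt(l))
1/(v - 50*s(u(-5))) = 1/(1 - 50*(9 - sqrt(2)*sqrt(5))) = 1/(1 - 50*(9 - sqrt(10))) = 1/(1 + (-450 + 50*sqrt(10))) = 1/(-449 + 50*sqrt(10))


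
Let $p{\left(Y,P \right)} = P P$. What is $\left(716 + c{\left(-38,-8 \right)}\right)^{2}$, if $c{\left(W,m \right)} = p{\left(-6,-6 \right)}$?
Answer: $565504$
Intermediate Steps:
$p{\left(Y,P \right)} = P^{2}$
$c{\left(W,m \right)} = 36$ ($c{\left(W,m \right)} = \left(-6\right)^{2} = 36$)
$\left(716 + c{\left(-38,-8 \right)}\right)^{2} = \left(716 + 36\right)^{2} = 752^{2} = 565504$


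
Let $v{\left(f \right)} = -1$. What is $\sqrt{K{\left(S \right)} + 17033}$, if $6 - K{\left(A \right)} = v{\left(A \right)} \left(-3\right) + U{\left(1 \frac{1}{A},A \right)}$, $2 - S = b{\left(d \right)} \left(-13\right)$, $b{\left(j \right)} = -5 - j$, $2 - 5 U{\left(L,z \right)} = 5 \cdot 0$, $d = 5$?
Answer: $\frac{\sqrt{425890}}{5} \approx 130.52$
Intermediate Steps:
$U{\left(L,z \right)} = \frac{2}{5}$ ($U{\left(L,z \right)} = \frac{2}{5} - \frac{5 \cdot 0}{5} = \frac{2}{5} - 0 = \frac{2}{5} + 0 = \frac{2}{5}$)
$S = -128$ ($S = 2 - \left(-5 - 5\right) \left(-13\right) = 2 - \left(-10\right) \left(-13\right) = 2 - 130 = -128$)
$K{\left(A \right)} = \frac{13}{5}$ ($K{\left(A \right)} = 6 - \left(\left(-1\right) \left(-3\right) + \frac{2}{5}\right) = 6 - \left(3 + \frac{2}{5}\right) = 6 - \frac{17}{5} = \frac{13}{5}$)
$\sqrt{K{\left(S \right)} + 17033} = \sqrt{\frac{13}{5} + 17033} = \sqrt{\frac{85178}{5}} = \frac{\sqrt{425890}}{5}$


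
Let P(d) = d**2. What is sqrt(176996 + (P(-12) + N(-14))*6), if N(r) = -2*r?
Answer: 2*sqrt(44507) ≈ 421.93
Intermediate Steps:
sqrt(176996 + (P(-12) + N(-14))*6) = sqrt(176996 + ((-12)**2 - 2*(-14))*6) = sqrt(176996 + (144 + 28)*6) = sqrt(176996 + 172*6) = sqrt(176996 + 1032) = sqrt(178028) = 2*sqrt(44507)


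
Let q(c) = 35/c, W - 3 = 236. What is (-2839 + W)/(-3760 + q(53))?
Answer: 27560/39849 ≈ 0.69161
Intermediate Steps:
W = 239 (W = 3 + 236 = 239)
(-2839 + W)/(-3760 + q(53)) = (-2839 + 239)/(-3760 + 35/53) = -2600/(-3760 + 35*(1/53)) = -2600/(-3760 + 35/53) = -2600/(-199245/53) = -2600*(-53/199245) = 27560/39849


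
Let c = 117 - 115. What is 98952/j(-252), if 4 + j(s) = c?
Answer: -49476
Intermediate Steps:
c = 2
j(s) = -2 (j(s) = -4 + 2 = -2)
98952/j(-252) = 98952/(-2) = 98952*(-½) = -49476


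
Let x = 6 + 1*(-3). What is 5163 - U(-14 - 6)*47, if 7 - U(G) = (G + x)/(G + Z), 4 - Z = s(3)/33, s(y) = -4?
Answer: 2559383/524 ≈ 4884.3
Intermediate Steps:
x = 3 (x = 6 - 3 = 3)
Z = 136/33 (Z = 4 - (-4)/33 = 4 - 1*(-4/33) = 4 + 4/33 = 136/33 ≈ 4.1212)
U(G) = 7 - (3 + G)/(136/33 + G) (U(G) = 7 - (G + 3)/(G + 136/33) = 7 - (3 + G)/(136/33 + G))
5163 - U(-14 - 6)*47 = 5163 - (853 + 198*(-14 - 6))/(136 + 33*(-14 - 6))*47 = 5163 - (853 + 198*(-20))/(136 + 33*(-20))*47 = 5163 - (853 - 3960)/(136 - 660)*47 = 5163 - -3107/(-524)*47 = 5163 - (-1/524*(-3107))*47 = 5163 - 3107*47/524 = 5163 - 1*146029/524 = 5163 - 146029/524 = 2559383/524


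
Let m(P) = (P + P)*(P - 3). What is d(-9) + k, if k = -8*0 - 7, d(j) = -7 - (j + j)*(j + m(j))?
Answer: 3712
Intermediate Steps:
m(P) = 2*P*(-3 + P) (m(P) = (2*P)*(-3 + P) = 2*P*(-3 + P))
d(j) = -7 - 2*j*(j + 2*j*(-3 + j)) (d(j) = -7 - (j + j)*(j + 2*j*(-3 + j)) = -7 - 2*j*(j + 2*j*(-3 + j)))
k = -7 (k = 0 - 7 = -7)
d(-9) + k = (-7 - 4*(-9)**3 + 10*(-9)**2) - 7 = (-7 - 4*(-729) + 10*81) - 7 = (-7 + 2916 + 810) - 7 = 3719 - 7 = 3712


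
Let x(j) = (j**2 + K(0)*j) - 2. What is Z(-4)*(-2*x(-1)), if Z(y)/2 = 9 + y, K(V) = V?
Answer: 20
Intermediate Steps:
Z(y) = 18 + 2*y (Z(y) = 2*(9 + y) = 18 + 2*y)
x(j) = -2 + j**2 (x(j) = (j**2 + 0*j) - 2 = (j**2 + 0) - 2 = j**2 - 2 = -2 + j**2)
Z(-4)*(-2*x(-1)) = (18 + 2*(-4))*(-2*(-2 + (-1)**2)) = (18 - 8)*(-2*(-2 + 1)) = 10*(-2*(-1)) = 10*2 = 20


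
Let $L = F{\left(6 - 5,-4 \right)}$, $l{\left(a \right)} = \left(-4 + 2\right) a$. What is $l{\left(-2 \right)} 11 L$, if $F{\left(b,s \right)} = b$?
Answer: $44$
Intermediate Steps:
$l{\left(a \right)} = - 2 a$
$L = 1$ ($L = 6 - 5 = 1$)
$l{\left(-2 \right)} 11 L = \left(-2\right) \left(-2\right) 11 \cdot 1 = 4 \cdot 11 \cdot 1 = 44 \cdot 1 = 44$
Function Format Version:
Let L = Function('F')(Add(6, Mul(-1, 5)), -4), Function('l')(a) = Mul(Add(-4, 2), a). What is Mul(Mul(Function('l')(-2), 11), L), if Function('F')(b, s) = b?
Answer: 44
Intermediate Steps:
Function('l')(a) = Mul(-2, a)
L = 1 (L = Add(6, Mul(-1, 5)) = Add(6, -5) = 1)
Mul(Mul(Function('l')(-2), 11), L) = Mul(Mul(Mul(-2, -2), 11), 1) = Mul(Mul(4, 11), 1) = Mul(44, 1) = 44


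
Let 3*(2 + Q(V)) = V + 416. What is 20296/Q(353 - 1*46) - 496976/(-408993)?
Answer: 8419699192/97749327 ≈ 86.136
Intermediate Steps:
Q(V) = 410/3 + V/3 (Q(V) = -2 + (V + 416)/3 = -2 + (416 + V)/3 = -2 + (416/3 + V/3) = 410/3 + V/3)
20296/Q(353 - 1*46) - 496976/(-408993) = 20296/(410/3 + (353 - 1*46)/3) - 496976/(-408993) = 20296/(410/3 + (353 - 46)/3) - 496976*(-1/408993) = 20296/(410/3 + (⅓)*307) + 496976/408993 = 20296/(410/3 + 307/3) + 496976/408993 = 20296/239 + 496976/408993 = 8419699192/97749327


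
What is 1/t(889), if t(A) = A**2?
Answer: 1/790321 ≈ 1.2653e-6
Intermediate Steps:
1/t(889) = 1/(889**2) = 1/790321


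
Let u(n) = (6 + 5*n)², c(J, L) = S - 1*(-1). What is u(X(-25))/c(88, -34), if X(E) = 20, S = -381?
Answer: -2809/95 ≈ -29.568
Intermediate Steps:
c(J, L) = -380 (c(J, L) = -381 - 1*(-1) = -381 + 1 = -380)
u(X(-25))/c(88, -34) = (6 + 5*20)²/(-380) = (6 + 100)²*(-1/380) = 106²*(-1/380) = 11236*(-1/380) = -2809/95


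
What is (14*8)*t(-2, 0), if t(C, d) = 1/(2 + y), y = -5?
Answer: -112/3 ≈ -37.333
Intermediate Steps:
t(C, d) = -⅓ (t(C, d) = 1/(2 - 5) = 1/(-3) = -⅓)
(14*8)*t(-2, 0) = (14*8)*(-⅓) = 112*(-⅓) = -112/3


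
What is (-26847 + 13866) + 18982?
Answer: 6001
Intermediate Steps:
(-26847 + 13866) + 18982 = -12981 + 18982 = 6001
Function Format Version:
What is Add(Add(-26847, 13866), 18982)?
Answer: 6001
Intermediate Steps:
Add(Add(-26847, 13866), 18982) = Add(-12981, 18982) = 6001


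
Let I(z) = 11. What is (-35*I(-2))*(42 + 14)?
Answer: -21560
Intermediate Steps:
(-35*I(-2))*(42 + 14) = (-35*11)*(42 + 14) = -385*56 = -21560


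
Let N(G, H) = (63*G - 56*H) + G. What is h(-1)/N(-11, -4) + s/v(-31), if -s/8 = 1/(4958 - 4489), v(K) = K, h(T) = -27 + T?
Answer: 102733/1744680 ≈ 0.058884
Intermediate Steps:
N(G, H) = -56*H + 64*G (N(G, H) = (-56*H + 63*G) + G = -56*H + 64*G)
s = -8/469 (s = -8/(4958 - 4489) = -8/469 ≈ -0.017058)
h(-1)/N(-11, -4) + s/v(-31) = (-27 - 1)/(-56*(-4) + 64*(-11)) - 8/469/(-31) = -28/(224 - 704) - 8/469*(-1/31) = -28/(-480) + 8/14539 = -28*(-1/480) + 8/14539 = 7/120 + 8/14539 = 102733/1744680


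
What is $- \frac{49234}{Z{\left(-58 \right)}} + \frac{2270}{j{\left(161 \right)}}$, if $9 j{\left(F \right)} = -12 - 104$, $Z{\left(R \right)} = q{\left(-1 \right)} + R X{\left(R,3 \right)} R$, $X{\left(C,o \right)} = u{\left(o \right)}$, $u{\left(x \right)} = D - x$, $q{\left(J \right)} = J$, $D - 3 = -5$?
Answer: $- \frac{168970943}{975618} \approx -173.19$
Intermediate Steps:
$D = -2$ ($D = 3 - 5 = -2$)
$u{\left(x \right)} = -2 - x$
$X{\left(C,o \right)} = -2 - o$
$Z{\left(R \right)} = -1 - 5 R^{2}$ ($Z{\left(R \right)} = -1 + R \left(-2 - 3\right) R = -1 + R \left(-5\right) R = -1 + - 5 R R = -1 - 5 R^{2}$)
$j{\left(F \right)} = - \frac{116}{9}$ ($j{\left(F \right)} = \frac{-12 - 104}{9} = \frac{1}{9} \left(-116\right) = - \frac{116}{9}$)
$- \frac{49234}{Z{\left(-58 \right)}} + \frac{2270}{j{\left(161 \right)}} = - \frac{49234}{-1 - 5 \left(-58\right)^{2}} + \frac{2270}{- \frac{116}{9}} = - \frac{49234}{-1 - 16820} + 2270 \left(- \frac{9}{116}\right) = - \frac{49234}{-1 - 16820} - \frac{10215}{58} = - \frac{49234}{-16821} - \frac{10215}{58} = \left(-49234\right) \left(- \frac{1}{16821}\right) - \frac{10215}{58} = \frac{49234}{16821} - \frac{10215}{58} = - \frac{168970943}{975618}$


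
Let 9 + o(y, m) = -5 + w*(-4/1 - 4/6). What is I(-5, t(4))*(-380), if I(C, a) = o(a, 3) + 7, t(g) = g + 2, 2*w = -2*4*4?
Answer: -77140/3 ≈ -25713.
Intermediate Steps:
w = -16 (w = (-2*4*4)/2 = (-8*4)/2 = (1/2)*(-32) = -16)
t(g) = 2 + g
o(y, m) = 182/3 (o(y, m) = -9 + (-5 - 16*(-4/1 - 4/6)) = -9 + (-5 - 16*(-4*1 - 4*1/6)) = -9 + (-5 - 16*(-4 - 2/3)) = -9 + (-5 - 16*(-14/3)) = -9 + (-5 + 224/3) = -9 + 209/3 = 182/3)
I(C, a) = 203/3 (I(C, a) = 182/3 + 7 = 203/3)
I(-5, t(4))*(-380) = (203/3)*(-380) = -77140/3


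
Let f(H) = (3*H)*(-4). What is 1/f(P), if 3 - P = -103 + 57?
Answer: -1/588 ≈ -0.0017007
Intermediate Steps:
P = 49 (P = 3 - (-103 + 57) = 3 - 1*(-46) = 3 + 46 = 49)
f(H) = -12*H
1/f(P) = 1/(-12*49) = 1/(-588) = -1/588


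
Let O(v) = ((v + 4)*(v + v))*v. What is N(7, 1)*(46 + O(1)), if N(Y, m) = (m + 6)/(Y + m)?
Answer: 49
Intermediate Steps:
O(v) = 2*v**2*(4 + v) (O(v) = ((4 + v)*(2*v))*v = (2*v*(4 + v))*v = 2*v**2*(4 + v))
N(Y, m) = (6 + m)/(Y + m)
N(7, 1)*(46 + O(1)) = ((6 + 1)/(7 + 1))*(46 + 2*1**2*(4 + 1)) = (7/8)*(46 + 2*1*5) = ((1/8)*7)*(46 + 10) = (7/8)*56 = 49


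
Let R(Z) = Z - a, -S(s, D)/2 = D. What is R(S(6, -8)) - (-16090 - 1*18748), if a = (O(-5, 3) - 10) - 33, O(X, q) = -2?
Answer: 34899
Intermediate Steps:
S(s, D) = -2*D
a = -45 (a = (-2 - 10) - 33 = -12 - 33 = -45)
R(Z) = 45 + Z (R(Z) = Z - 1*(-45) = Z + 45 = 45 + Z)
R(S(6, -8)) - (-16090 - 1*18748) = (45 - 2*(-8)) - (-16090 - 1*18748) = (45 + 16) - (-16090 - 18748) = 61 - 1*(-34838) = 61 + 34838 = 34899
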